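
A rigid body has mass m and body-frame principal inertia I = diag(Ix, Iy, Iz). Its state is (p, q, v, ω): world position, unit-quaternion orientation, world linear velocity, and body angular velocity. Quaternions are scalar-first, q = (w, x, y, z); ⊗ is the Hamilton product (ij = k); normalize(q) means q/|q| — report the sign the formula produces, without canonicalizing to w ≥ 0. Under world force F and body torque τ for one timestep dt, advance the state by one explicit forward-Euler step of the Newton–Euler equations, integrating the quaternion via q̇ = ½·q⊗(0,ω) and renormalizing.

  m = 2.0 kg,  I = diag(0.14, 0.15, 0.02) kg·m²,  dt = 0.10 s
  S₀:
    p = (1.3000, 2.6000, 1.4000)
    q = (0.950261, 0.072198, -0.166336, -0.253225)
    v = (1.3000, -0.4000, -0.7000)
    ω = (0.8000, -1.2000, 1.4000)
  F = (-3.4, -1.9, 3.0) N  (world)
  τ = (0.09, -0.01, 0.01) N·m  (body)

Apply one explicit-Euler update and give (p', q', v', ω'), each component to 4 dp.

a = (-1.7000, -0.9500, 1.5000)
new position p' = (1.4300, 2.5600, 1.3300)
new velocity v' = (1.1300, -0.4950, -0.5500)
gyro term ω×Iω = (0.2184, 0.1344, -0.0096)
angular accel α = (-0.9171, -0.9627, 0.9800)
ω' = ω + α·dt = (0.7083, -1.2963, 1.4980)
2q̇ = q⊗(0,ω) = (0.0971534, 0.2234684, -1.4439704, 1.3767966)
q' = normalize(q + ½dt·q⊗(0,ω)) = (0.9503, 0.0830, -0.2373, -0.1835)

p' = (1.4300, 2.5600, 1.3300)
q' = (0.9503, 0.0830, -0.2373, -0.1835)
v' = (1.1300, -0.4950, -0.5500)
ω' = (0.7083, -1.2963, 1.4980)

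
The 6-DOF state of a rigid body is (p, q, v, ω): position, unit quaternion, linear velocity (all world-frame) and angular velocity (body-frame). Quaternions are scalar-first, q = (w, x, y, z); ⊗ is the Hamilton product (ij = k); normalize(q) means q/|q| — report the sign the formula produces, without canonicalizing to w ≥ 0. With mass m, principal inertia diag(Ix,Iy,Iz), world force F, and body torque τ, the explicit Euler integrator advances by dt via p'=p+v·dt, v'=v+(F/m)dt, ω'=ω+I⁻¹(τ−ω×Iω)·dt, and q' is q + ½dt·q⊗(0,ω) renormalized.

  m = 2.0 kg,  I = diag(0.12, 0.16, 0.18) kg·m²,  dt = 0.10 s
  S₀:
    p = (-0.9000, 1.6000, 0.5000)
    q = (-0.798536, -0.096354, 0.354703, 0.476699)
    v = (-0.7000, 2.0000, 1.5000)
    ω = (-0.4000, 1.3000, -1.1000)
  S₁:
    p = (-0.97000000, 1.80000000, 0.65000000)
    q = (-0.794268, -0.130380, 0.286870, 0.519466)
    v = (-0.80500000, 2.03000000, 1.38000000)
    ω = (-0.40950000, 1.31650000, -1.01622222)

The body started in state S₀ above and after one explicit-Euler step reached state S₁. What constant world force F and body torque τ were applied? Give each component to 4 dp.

v₁ − v₀ = (-0.10500000, 0.03000000, -0.12000000)
m·(v₁−v₀)/dt = (-2.1000, 0.6000, -2.4000)
rate change Δω = (-0.00950000, 0.01650000, 0.08377778)
precession coupling = (-0.0286, -0.0264, -0.0208)
applied torque τ = (-0.0400, 0.0000, 0.1300)

F = (-2.1000, 0.6000, -2.4000)
τ = (-0.0400, 0.0000, 0.1300)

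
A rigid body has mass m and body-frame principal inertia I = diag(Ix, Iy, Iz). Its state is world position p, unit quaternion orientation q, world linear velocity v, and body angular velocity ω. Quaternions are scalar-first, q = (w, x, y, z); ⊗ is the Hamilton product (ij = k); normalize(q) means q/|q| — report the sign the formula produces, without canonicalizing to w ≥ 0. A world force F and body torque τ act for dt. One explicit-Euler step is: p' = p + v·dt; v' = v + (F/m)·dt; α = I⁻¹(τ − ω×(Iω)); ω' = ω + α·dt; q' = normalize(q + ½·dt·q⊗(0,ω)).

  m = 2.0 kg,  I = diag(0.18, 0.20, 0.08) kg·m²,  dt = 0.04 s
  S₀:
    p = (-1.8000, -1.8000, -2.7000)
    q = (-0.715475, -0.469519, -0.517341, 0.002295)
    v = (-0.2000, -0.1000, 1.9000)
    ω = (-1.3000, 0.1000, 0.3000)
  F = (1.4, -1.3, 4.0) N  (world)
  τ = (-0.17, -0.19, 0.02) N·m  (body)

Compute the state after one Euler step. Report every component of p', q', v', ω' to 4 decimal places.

linear accel F/m = (0.7000, -0.6500, 2.0000)
p + v·dt = (-1.8080, -1.8040, -2.6240)
v + (F/m)dt = (-0.1720, -0.1260, 1.9800)
(τ − ω×Iω)/I = (-0.9244, -0.7550, 0.2825)
new body rate ω' = (-1.3370, 0.0698, 0.3113)
2q̇ = q⊗(0,ω) = (-0.5593291, 0.7746857, 0.0663247, -0.9341377)
updated quaternion q' = (-0.7264, -0.4539, -0.5158, -0.0164)

p' = (-1.8080, -1.8040, -2.6240)
q' = (-0.7264, -0.4539, -0.5158, -0.0164)
v' = (-0.1720, -0.1260, 1.9800)
ω' = (-1.3370, 0.0698, 0.3113)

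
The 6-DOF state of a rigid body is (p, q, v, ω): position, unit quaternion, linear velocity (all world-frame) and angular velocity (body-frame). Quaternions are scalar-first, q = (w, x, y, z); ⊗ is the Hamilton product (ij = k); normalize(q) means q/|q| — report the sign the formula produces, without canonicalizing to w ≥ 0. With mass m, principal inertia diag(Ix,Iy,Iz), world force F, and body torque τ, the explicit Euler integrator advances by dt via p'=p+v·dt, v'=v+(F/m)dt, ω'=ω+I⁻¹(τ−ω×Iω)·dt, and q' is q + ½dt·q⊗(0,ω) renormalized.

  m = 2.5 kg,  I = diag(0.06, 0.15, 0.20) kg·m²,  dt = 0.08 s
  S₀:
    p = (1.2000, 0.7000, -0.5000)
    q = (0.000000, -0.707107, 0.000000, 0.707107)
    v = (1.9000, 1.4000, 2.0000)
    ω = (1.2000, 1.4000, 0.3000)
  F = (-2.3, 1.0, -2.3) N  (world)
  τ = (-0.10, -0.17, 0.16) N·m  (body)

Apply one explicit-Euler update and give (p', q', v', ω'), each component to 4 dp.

(τ − ω×Iω)/I = (-2.0167, -0.7973, 0.0440)
ω + α·dt = (1.0387, 1.3362, 0.3035)
Hamilton product q⊗(0,ω) = (0.6363963, -0.9899498, 1.0606605, -0.9899498)
q + ½dt·q⊗(0,ω), renormalized = (0.0254, -0.7446, 0.0423, 0.6657)
p' = p + v·dt = (1.3520, 0.8120, -0.3400)
v + (F/m)dt = (1.8264, 1.4320, 1.9264)

p' = (1.3520, 0.8120, -0.3400)
q' = (0.0254, -0.7446, 0.0423, 0.6657)
v' = (1.8264, 1.4320, 1.9264)
ω' = (1.0387, 1.3362, 0.3035)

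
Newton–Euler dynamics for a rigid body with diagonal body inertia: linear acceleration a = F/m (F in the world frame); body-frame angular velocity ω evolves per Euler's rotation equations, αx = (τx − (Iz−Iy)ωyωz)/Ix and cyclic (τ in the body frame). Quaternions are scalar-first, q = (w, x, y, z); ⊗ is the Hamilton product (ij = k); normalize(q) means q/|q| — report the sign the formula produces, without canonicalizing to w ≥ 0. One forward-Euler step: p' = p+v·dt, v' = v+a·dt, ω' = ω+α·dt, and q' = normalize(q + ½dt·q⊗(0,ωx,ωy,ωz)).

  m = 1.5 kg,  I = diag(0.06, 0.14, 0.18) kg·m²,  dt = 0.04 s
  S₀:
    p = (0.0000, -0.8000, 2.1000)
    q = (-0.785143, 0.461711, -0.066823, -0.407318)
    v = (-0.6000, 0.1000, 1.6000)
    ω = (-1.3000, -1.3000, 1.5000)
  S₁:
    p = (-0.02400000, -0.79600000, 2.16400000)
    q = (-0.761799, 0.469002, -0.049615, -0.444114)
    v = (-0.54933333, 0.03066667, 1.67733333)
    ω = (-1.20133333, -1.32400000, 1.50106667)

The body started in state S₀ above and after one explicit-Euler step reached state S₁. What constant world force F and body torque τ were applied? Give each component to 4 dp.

rate change Δω = (0.09866667, -0.02400000, 0.00106667)
precession coupling = (-0.0780, 0.2340, 0.1352)
τ = I·(Δω/dt) + ω₀×(Iω₀) = (0.0700, 0.1500, 0.1400)
v₁ − v₀ = (0.05066667, -0.06933333, 0.07733333)
m·(v₁−v₀)/dt = (1.9000, -2.6000, 2.9000)

F = (1.9000, -2.6000, 2.9000)
τ = (0.0700, 0.1500, 0.1400)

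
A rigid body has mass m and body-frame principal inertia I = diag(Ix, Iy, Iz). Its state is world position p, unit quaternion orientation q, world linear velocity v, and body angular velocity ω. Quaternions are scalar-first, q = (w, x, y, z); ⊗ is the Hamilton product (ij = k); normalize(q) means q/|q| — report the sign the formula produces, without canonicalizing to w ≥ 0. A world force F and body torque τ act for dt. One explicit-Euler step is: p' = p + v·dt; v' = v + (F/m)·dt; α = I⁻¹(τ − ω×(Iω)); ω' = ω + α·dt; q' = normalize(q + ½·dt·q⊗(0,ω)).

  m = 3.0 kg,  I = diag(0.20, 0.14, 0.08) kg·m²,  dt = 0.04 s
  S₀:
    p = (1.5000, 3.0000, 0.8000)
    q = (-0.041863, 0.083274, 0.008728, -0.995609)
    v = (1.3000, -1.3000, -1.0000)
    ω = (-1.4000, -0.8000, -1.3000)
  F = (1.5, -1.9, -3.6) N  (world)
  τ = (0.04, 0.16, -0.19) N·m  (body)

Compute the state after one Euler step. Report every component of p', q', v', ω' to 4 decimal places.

a = F/m = (0.5000, -0.6333, -1.2000)
new position p' = (1.5520, 2.9480, 0.7600)
v' = v + a·dt = (1.3200, -1.3253, -1.0480)
precession coupling ω×(Iω) = (-0.0624, 0.2184, -0.0672)
(τ − ω×Iω)/I = (0.5120, -0.4171, -1.5350)
new body rate ω' = (-1.3795, -0.8167, -1.3614)
q⊗(0,ω) = (-1.1707257, -0.7492254, 1.5355992, 0.0000219)
updated quaternion q' = (-0.0652, 0.0682, 0.0394, -0.9948)

p' = (1.5520, 2.9480, 0.7600)
q' = (-0.0652, 0.0682, 0.0394, -0.9948)
v' = (1.3200, -1.3253, -1.0480)
ω' = (-1.3795, -0.8167, -1.3614)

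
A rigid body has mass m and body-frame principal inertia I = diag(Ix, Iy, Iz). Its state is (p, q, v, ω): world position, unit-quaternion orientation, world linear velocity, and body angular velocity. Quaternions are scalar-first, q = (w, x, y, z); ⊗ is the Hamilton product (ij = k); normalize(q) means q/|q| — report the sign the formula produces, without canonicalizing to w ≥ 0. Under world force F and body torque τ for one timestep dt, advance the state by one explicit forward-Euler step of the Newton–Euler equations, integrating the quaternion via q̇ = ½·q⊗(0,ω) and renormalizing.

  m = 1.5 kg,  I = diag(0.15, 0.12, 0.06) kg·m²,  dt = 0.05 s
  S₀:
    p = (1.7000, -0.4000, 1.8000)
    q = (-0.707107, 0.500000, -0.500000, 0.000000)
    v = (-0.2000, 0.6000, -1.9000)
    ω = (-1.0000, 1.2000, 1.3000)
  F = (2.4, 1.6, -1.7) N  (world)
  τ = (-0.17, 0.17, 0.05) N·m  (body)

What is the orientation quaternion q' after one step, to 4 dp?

Hamilton product q⊗(0,ω) = (1.1000000, 0.0571070, -1.4985284, -0.8192391)
q' = normalize(q + ½dt·q⊗(0,ω)) = (-0.6787, 0.5008, -0.5368, -0.0205)

q' = (-0.6787, 0.5008, -0.5368, -0.0205)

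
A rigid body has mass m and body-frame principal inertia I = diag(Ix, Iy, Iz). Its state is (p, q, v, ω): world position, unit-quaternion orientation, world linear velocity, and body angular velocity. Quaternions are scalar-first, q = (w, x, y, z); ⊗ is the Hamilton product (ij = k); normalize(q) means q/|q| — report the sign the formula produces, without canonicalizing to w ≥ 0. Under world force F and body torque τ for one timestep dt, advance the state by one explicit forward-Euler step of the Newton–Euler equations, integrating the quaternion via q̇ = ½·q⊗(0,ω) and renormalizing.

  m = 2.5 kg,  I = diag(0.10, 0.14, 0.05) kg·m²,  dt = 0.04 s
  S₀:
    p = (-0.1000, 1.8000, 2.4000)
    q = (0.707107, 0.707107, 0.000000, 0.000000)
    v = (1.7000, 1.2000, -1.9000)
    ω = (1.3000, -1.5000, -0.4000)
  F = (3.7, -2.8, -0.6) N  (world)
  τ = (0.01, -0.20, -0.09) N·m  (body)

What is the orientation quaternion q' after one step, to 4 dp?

q⊗(0,ω) = (-0.9192391, 0.9192391, -0.7778177, -1.3435033)
q' = normalize(q + ½dt·q⊗(0,ω)) = (0.6882, 0.7249, -0.0155, -0.0268)

q' = (0.6882, 0.7249, -0.0155, -0.0268)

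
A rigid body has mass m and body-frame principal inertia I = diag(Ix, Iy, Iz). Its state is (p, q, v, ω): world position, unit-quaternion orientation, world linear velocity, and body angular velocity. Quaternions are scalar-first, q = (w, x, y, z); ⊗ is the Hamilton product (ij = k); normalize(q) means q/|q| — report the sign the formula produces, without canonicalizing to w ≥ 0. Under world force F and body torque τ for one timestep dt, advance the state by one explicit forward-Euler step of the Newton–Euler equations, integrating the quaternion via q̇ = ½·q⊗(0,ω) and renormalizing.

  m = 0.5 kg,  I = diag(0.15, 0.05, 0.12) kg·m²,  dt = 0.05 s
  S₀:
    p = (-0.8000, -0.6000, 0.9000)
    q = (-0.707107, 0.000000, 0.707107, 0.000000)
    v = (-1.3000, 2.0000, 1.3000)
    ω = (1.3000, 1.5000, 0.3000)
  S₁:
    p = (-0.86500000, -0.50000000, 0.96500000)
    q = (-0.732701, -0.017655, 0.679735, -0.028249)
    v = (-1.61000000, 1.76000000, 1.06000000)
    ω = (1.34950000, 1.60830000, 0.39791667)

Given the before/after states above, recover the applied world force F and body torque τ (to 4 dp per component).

F = (-3.1000, -2.4000, -2.4000)
τ = (0.1800, 0.1200, 0.0400)

v₁ − v₀ = (-0.31000000, -0.24000000, -0.24000000)
F = m·Δv/dt = (-3.1000, -2.4000, -2.4000)
Δω = ω₁−ω₀ = (0.04950000, 0.10830000, 0.09791667)
ω₀×(Iω₀) = (0.0315, 0.0117, -0.1950)
τ = I·(Δω/dt) + ω₀×(Iω₀) = (0.1800, 0.1200, 0.0400)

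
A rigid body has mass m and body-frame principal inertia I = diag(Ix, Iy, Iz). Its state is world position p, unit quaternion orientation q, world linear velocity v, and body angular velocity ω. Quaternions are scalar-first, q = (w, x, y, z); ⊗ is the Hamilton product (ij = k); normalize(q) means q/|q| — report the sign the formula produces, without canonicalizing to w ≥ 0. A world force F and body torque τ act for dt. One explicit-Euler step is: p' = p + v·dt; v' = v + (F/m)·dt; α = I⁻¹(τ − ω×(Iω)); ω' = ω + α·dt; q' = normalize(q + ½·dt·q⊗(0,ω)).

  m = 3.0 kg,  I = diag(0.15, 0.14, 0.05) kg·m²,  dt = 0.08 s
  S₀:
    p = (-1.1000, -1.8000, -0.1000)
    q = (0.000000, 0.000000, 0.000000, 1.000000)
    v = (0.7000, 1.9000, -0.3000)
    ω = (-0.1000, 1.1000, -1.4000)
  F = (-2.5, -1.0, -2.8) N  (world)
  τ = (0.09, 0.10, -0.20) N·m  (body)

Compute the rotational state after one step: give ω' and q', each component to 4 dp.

(τ − ω×Iω)/I = (-0.3240, 0.6143, -4.0220)
new body rate ω' = (-0.1259, 1.1491, -1.7218)
q⊗(0,ω) = (1.4000000, -1.1000000, -0.1000000, 0.0000000)
q + ½dt·q⊗(0,ω), renormalized = (0.0559, -0.0439, -0.0040, 0.9975)

ω' = (-0.1259, 1.1491, -1.7218)
q' = (0.0559, -0.0439, -0.0040, 0.9975)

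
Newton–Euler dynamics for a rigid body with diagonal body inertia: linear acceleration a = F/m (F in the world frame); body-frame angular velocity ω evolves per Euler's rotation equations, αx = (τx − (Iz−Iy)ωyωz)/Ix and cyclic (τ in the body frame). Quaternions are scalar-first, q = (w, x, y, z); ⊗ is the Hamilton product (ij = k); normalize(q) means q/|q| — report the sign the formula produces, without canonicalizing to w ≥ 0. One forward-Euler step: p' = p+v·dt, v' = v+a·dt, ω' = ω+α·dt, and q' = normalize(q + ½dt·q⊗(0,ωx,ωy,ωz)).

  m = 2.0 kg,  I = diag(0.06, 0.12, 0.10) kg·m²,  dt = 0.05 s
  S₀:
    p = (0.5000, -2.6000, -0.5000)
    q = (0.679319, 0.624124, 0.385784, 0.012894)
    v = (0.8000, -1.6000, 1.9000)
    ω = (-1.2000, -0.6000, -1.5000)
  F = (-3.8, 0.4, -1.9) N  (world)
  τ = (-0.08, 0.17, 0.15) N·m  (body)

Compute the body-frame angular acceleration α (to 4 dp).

gyro term ω×Iω = (-0.0180, -0.0720, 0.0432)
(τ − ω×Iω)/I = (-1.0333, 2.0167, 1.0680)

α = (-1.0333, 2.0167, 1.0680)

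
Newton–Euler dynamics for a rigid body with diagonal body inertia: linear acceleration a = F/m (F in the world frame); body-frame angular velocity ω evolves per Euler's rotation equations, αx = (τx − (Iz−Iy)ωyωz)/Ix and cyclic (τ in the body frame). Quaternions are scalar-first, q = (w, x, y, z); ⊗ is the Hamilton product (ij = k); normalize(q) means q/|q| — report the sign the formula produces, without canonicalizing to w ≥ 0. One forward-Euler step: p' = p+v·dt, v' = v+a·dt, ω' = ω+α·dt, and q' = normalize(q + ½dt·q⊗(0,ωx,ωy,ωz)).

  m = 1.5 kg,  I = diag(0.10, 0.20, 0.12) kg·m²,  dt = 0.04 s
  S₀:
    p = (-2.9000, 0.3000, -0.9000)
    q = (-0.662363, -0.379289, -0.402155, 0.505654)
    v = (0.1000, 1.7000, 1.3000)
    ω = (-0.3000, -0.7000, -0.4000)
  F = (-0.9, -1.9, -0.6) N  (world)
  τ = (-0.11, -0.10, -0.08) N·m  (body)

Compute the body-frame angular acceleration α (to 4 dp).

α = (-0.8760, -0.4880, -0.8417)

precession coupling ω×(Iω) = (-0.0224, -0.0024, 0.0210)
angular accel α = (-0.8760, -0.4880, -0.8417)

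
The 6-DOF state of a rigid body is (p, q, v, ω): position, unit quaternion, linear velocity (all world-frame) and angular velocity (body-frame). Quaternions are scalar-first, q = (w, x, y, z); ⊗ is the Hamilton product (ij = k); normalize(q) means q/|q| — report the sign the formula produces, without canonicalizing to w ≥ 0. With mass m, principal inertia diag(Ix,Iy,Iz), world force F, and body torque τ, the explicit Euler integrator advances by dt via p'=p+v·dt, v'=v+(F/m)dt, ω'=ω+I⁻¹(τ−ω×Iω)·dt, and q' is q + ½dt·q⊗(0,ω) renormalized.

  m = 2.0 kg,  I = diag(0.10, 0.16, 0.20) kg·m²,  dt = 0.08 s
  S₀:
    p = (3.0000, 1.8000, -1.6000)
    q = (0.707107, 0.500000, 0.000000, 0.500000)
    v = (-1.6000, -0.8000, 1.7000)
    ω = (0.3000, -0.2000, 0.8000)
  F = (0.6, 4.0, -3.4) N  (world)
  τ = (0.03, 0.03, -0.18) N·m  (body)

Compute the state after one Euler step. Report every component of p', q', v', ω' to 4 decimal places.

a = F/m = (0.3000, 2.0000, -1.7000)
new position p' = (2.8720, 1.7360, -1.4640)
new velocity v' = (-1.5760, -0.6400, 1.5640)
α = I⁻¹(τ − ω×Iω) = (0.3640, 0.3375, -0.8820)
ω + α·dt = (0.3291, -0.1730, 0.7294)
q⊗(0,ω) = (-0.5500000, 0.3121321, -0.3914214, 0.4656856)
updated quaternion q' = (0.6847, 0.5122, -0.0156, 0.5183)

p' = (2.8720, 1.7360, -1.4640)
q' = (0.6847, 0.5122, -0.0156, 0.5183)
v' = (-1.5760, -0.6400, 1.5640)
ω' = (0.3291, -0.1730, 0.7294)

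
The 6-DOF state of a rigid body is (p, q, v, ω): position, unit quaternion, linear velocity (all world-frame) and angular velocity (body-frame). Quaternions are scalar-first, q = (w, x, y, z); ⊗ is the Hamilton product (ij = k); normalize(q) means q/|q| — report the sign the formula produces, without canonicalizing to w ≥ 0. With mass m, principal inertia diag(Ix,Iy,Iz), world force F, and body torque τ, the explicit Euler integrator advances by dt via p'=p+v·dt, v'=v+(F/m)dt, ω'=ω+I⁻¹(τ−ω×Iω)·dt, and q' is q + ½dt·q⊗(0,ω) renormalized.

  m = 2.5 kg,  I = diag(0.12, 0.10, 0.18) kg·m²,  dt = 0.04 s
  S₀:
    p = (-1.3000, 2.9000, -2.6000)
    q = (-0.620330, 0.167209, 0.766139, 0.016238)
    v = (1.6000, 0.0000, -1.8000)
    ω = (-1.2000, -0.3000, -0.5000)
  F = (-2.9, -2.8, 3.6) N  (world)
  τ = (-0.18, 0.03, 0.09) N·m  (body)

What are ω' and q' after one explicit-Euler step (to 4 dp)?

precession coupling ω×(Iω) = (0.0120, -0.0360, -0.0072)
angular accel α = (-1.6000, 0.6600, 0.5400)
ω' = ω + α·dt = (-1.2640, -0.2736, -0.4784)
Hamilton product q⊗(0,ω) = (0.4386115, 0.3661979, 0.2502179, 1.1793691)
q' = normalize(q + ½dt·q⊗(0,ω)) = (-0.6113, 0.1745, 0.7709, 0.0398)

ω' = (-1.2640, -0.2736, -0.4784)
q' = (-0.6113, 0.1745, 0.7709, 0.0398)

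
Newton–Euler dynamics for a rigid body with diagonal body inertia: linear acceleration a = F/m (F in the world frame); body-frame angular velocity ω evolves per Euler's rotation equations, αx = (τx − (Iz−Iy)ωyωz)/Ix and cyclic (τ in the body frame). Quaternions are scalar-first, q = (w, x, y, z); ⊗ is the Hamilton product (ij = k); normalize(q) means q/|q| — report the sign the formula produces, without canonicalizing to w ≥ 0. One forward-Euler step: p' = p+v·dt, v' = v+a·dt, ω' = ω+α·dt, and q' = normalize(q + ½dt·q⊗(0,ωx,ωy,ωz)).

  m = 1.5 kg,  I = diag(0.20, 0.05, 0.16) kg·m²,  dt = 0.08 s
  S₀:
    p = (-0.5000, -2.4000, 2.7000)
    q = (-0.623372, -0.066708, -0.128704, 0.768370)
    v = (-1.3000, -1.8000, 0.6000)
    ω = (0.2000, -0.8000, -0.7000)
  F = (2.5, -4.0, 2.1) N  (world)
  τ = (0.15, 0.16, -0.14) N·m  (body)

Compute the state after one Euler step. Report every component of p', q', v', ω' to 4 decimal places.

p' = (-0.6040, -2.5440, 2.7480)
q' = (-0.6049, -0.0435, -0.1044, 0.7883)
v' = (-1.1667, -2.0133, 0.7120)
ω' = (0.2354, -0.5350, -0.7820)

precession coupling ω×(Iω) = (0.0616, -0.0056, 0.0240)
α = I⁻¹(τ − ω×Iω) = (0.4420, 3.3120, -1.0250)
new body rate ω' = (0.2354, -0.5350, -0.7820)
Hamilton product q⊗(0,ω) = (0.4482374, 0.5801144, 0.6056760, 0.5154676)
q' = normalize(q + ½dt·q⊗(0,ω)) = (-0.6049, -0.0435, -0.1044, 0.7883)
linear accel F/m = (1.6667, -2.6667, 1.4000)
p' = p + v·dt = (-0.6040, -2.5440, 2.7480)
new velocity v' = (-1.1667, -2.0133, 0.7120)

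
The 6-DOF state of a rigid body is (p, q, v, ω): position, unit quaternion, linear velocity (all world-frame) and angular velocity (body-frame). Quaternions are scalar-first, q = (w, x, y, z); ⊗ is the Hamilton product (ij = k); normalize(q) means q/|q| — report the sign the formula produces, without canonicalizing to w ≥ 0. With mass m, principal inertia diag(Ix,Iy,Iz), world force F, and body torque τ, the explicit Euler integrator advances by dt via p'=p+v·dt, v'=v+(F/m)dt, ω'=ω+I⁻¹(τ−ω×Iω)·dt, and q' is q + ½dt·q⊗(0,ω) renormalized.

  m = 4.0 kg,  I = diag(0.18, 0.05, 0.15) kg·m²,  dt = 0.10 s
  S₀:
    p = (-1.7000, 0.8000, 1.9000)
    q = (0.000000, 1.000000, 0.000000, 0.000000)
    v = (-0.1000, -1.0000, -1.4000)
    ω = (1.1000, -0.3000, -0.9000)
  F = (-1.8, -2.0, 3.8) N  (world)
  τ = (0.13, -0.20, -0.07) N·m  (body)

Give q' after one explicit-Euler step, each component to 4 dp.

q' = (-0.0549, 0.9974, 0.0449, -0.0150)

2q̇ = q⊗(0,ω) = (-1.1000000, 0.0000000, 0.9000000, -0.3000000)
q' = normalize(q + ½dt·q⊗(0,ω)) = (-0.0549, 0.9974, 0.0449, -0.0150)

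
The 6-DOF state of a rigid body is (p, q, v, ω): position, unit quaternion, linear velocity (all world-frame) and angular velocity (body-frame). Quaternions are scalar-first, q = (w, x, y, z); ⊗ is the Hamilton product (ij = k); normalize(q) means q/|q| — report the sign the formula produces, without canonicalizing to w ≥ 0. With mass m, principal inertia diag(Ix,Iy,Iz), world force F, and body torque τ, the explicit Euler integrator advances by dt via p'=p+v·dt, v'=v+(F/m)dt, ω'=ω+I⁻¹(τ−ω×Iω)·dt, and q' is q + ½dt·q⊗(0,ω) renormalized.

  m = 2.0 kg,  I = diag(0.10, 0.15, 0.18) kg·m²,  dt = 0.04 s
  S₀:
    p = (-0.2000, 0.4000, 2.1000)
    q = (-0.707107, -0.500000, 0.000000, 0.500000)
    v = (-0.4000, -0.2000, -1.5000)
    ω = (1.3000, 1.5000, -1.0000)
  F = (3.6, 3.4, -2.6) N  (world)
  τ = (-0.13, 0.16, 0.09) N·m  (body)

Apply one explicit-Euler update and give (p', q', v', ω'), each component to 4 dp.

p' = (-0.2160, 0.3920, 2.0400)
q' = (-0.6834, -0.5329, -0.0182, 0.4986)
v' = (-0.3280, -0.1320, -1.5520)
ω' = (1.2660, 1.5149, -1.0017)

linear accel F/m = (1.8000, 1.7000, -1.3000)
p' = p + v·dt = (-0.2160, 0.3920, 2.0400)
v' = v + a·dt = (-0.3280, -0.1320, -1.5520)
ω×(Iω) gyroscopic = (-0.0450, 0.1040, 0.0975)
(τ − ω×Iω)/I = (-0.8500, 0.3733, -0.0417)
ω' = ω + α·dt = (1.2660, 1.5149, -1.0017)
q⊗(0,ω) = (1.1500000, -1.6692391, -0.9106605, -0.0428930)
q' = normalize(q + ½dt·q⊗(0,ω)) = (-0.6834, -0.5329, -0.0182, 0.4986)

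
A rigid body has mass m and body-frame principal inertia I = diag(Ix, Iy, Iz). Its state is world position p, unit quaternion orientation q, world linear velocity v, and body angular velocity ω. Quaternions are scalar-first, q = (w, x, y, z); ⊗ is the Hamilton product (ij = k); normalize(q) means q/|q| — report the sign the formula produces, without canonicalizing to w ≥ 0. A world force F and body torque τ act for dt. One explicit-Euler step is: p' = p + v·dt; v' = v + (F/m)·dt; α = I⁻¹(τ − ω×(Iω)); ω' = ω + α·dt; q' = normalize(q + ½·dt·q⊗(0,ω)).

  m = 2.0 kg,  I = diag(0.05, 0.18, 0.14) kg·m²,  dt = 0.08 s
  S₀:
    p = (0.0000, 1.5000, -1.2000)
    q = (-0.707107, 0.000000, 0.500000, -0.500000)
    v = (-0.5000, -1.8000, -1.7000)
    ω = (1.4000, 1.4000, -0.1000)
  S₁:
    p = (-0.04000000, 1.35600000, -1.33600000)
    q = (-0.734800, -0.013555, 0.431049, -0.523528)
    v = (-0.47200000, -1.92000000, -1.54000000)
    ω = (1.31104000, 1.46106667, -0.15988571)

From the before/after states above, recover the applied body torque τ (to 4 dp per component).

Δω = ω₁−ω₀ = (-0.08896000, 0.06106667, -0.05988571)
gyro term ω₀×Iω₀ = (0.0056, 0.0126, 0.2548)
τ = I·(Δω/dt) + ω₀×(Iω₀) = (-0.0500, 0.1500, 0.1500)

τ = (-0.0500, 0.1500, 0.1500)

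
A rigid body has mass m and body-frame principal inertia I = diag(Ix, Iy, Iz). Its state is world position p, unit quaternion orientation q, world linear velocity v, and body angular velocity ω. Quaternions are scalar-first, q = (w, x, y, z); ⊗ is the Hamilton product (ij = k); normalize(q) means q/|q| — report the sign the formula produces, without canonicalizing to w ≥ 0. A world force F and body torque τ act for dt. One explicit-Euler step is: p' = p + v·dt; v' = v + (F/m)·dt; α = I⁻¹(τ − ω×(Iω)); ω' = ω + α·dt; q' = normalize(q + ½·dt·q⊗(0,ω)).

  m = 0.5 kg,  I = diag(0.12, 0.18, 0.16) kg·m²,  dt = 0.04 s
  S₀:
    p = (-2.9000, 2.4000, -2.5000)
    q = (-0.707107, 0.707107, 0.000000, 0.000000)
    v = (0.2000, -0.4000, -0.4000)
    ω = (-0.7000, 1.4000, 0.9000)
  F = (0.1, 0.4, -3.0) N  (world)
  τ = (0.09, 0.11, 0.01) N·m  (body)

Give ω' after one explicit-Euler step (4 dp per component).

precession coupling ω×(Iω) = (-0.0252, 0.0252, -0.0588)
(τ − ω×Iω)/I = (0.9600, 0.4711, 0.4300)
ω + α·dt = (-0.6616, 1.4188, 0.9172)

ω' = (-0.6616, 1.4188, 0.9172)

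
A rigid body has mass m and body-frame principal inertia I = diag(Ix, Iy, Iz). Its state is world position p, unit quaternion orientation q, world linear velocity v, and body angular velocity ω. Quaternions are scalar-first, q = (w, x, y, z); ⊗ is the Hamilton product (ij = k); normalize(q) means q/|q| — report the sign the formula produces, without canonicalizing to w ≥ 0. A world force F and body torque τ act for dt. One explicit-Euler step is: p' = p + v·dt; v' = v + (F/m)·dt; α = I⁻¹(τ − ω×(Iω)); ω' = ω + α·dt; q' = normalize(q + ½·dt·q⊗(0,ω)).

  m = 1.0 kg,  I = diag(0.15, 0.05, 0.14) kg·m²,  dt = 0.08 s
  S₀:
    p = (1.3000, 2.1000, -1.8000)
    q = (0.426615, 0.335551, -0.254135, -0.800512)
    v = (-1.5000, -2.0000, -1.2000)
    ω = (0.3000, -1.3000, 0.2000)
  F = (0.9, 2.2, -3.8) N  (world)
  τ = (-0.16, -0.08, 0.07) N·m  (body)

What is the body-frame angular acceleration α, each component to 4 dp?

α = (-0.9107, -1.6120, 0.2214)

ω×(Iω) gyroscopic = (-0.0234, 0.0006, 0.0390)
(τ − ω×Iω)/I = (-0.9107, -1.6120, 0.2214)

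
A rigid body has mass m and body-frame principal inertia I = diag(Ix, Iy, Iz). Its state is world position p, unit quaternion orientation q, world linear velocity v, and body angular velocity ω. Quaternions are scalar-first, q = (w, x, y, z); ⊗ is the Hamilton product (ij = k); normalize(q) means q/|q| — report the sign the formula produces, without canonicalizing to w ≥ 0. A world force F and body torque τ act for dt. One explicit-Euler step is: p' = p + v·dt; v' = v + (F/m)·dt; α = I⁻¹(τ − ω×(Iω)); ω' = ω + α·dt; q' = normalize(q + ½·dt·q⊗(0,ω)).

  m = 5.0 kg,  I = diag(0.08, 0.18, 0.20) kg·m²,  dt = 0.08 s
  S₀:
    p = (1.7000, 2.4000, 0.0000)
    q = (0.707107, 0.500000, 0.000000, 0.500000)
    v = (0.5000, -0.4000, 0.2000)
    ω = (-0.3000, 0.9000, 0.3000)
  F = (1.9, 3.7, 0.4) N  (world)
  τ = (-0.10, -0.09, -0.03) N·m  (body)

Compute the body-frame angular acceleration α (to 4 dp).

α = (-1.3175, -0.5600, -0.0150)

ω×(Iω) gyroscopic = (0.0054, 0.0108, -0.0270)
α = I⁻¹(τ − ω×Iω) = (-1.3175, -0.5600, -0.0150)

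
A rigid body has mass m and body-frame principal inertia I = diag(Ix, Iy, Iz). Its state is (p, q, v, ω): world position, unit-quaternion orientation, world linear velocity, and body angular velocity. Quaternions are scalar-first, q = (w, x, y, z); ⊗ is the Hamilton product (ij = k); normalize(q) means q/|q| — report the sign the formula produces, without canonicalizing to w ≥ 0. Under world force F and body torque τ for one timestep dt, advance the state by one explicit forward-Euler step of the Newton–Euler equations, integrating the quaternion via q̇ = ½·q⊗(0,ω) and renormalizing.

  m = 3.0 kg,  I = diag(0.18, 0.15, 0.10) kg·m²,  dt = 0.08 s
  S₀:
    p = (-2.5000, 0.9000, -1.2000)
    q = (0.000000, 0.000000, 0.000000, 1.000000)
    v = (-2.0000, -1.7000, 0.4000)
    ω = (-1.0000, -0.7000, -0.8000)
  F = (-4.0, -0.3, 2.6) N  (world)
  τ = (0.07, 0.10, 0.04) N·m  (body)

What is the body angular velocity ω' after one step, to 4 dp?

(τ − ω×Iω)/I = (0.5444, 0.2400, 0.6100)
new body rate ω' = (-0.9564, -0.6808, -0.7512)

ω' = (-0.9564, -0.6808, -0.7512)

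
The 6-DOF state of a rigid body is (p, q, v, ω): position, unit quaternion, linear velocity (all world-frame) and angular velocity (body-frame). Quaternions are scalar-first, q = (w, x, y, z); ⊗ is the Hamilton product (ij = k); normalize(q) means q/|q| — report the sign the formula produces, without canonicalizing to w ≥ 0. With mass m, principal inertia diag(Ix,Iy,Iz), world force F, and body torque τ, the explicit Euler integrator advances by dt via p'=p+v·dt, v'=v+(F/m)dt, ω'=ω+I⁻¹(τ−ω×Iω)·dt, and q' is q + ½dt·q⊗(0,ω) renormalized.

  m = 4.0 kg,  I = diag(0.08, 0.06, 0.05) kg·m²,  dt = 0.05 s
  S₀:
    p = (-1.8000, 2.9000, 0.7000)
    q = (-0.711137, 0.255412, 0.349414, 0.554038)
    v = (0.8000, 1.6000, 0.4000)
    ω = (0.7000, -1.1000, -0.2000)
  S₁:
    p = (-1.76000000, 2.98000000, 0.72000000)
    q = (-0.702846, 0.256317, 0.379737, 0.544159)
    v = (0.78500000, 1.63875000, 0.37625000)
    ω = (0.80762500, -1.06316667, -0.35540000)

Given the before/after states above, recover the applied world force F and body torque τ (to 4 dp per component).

rate change Δω = (0.10762500, 0.03683333, -0.15540000)
ω₀×(Iω₀) = (-0.0022, -0.0042, 0.0154)
I·α + gyro = (0.1700, 0.0400, -0.1400)
v₁ − v₀ = (-0.01500000, 0.03875000, -0.02375000)
applied force F = (-1.2000, 3.1000, -1.9000)

F = (-1.2000, 3.1000, -1.9000)
τ = (0.1700, 0.0400, -0.1400)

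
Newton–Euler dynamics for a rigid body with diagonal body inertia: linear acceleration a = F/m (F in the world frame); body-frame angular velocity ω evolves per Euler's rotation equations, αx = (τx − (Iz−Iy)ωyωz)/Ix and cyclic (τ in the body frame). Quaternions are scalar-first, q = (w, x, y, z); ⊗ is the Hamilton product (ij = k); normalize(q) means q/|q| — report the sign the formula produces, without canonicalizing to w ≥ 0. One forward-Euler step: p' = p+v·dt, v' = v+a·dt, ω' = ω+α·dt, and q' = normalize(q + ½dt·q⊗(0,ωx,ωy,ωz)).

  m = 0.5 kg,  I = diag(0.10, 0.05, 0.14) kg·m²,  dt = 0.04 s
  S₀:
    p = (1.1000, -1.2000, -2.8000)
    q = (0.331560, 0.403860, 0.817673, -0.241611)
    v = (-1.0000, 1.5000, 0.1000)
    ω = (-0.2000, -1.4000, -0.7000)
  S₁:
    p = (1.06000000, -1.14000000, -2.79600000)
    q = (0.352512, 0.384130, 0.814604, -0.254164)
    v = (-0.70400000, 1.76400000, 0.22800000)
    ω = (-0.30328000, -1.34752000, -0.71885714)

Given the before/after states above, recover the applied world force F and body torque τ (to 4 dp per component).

F = (3.7000, 3.3000, 1.6000)
τ = (-0.1700, 0.0600, -0.0800)

rate change Δω = (-0.10328000, 0.05248000, -0.01885714)
ω₀×(Iω₀) = (0.0882, -0.0056, -0.0140)
τ = I·(Δω/dt) + ω₀×(Iω₀) = (-0.1700, 0.0600, -0.0800)
velocity change Δv = (0.29600000, 0.26400000, 0.12800000)
applied force F = (3.7000, 3.3000, 1.6000)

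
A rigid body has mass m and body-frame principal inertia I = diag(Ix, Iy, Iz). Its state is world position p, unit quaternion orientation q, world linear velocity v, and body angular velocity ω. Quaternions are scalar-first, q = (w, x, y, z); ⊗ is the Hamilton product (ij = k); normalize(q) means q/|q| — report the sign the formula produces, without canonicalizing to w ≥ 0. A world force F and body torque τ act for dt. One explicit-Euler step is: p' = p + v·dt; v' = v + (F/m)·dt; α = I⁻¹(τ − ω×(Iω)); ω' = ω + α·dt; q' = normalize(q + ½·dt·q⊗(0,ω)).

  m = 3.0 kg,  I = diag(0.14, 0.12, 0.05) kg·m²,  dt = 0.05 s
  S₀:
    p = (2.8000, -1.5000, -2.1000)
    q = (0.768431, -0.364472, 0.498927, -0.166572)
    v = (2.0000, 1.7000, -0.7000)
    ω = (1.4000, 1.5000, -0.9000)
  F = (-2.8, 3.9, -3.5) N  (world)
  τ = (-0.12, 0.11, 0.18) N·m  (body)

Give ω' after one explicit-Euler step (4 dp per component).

ω' = (1.3234, 1.5931, -0.6780)

ω×(Iω) gyroscopic = (0.0945, -0.1134, -0.0420)
angular accel α = (-1.5321, 1.8617, 4.4400)
new body rate ω' = (1.3234, 1.5931, -0.6780)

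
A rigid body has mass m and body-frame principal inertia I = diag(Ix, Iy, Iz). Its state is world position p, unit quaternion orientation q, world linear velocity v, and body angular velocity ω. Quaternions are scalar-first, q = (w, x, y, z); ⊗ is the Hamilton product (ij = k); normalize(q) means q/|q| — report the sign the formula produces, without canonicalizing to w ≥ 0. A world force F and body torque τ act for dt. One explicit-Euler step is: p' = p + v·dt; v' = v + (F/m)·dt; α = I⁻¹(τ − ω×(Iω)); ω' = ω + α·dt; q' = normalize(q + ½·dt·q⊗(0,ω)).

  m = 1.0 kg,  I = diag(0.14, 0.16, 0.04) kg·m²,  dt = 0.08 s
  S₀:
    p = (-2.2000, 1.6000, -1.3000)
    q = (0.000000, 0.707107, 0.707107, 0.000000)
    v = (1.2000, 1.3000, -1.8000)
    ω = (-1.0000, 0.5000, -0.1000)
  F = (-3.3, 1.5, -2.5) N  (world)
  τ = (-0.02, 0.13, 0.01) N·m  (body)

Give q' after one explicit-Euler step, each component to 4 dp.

2q̇ = q⊗(0,ω) = (0.3535535, -0.0707107, 0.0707107, 1.0606605)
q + ½dt·q⊗(0,ω), renormalized = (0.0141, 0.7036, 0.7092, 0.0424)

q' = (0.0141, 0.7036, 0.7092, 0.0424)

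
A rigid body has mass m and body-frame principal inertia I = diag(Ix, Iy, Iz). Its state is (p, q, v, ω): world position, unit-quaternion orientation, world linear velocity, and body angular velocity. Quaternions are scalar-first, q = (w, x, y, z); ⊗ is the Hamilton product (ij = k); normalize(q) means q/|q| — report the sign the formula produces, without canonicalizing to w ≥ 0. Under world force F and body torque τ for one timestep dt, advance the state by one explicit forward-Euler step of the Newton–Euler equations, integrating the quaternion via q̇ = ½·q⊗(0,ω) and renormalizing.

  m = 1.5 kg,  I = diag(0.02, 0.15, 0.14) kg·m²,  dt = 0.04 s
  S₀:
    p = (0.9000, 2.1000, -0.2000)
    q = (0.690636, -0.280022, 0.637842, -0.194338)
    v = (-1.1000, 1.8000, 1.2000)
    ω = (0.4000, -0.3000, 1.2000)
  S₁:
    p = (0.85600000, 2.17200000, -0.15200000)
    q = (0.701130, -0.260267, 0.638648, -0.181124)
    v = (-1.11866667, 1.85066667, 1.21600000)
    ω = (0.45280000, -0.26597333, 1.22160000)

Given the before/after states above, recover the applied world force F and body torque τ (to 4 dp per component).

F = (-0.7000, 1.9000, 0.6000)
τ = (0.0300, 0.0700, 0.0600)

ω₁ − ω₀ = (0.05280000, 0.03402667, 0.02160000)
I·α + gyro = (0.0300, 0.0700, 0.0600)
velocity change Δv = (-0.01866667, 0.05066667, 0.01600000)
applied force F = (-0.7000, 1.9000, 0.6000)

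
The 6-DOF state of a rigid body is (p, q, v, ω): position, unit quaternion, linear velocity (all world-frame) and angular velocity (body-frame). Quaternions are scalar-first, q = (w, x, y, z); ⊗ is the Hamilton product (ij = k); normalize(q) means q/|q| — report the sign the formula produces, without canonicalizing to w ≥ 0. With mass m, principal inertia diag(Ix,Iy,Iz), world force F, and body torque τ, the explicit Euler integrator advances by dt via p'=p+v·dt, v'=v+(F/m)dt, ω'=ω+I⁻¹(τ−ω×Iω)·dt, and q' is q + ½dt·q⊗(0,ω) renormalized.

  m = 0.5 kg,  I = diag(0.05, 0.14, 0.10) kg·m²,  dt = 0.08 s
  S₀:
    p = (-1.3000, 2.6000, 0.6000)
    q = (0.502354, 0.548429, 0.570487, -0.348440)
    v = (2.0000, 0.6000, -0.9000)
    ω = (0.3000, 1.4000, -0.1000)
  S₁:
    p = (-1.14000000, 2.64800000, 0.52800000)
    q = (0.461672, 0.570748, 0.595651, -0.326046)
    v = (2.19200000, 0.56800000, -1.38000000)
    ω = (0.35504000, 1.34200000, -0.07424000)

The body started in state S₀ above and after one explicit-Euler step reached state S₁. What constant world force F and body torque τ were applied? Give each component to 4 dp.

F = (1.2000, -0.2000, -3.0000)
τ = (0.0400, -0.1000, 0.0700)

Δω = ω₁−ω₀ = (0.05504000, -0.05800000, 0.02576000)
applied torque τ = (0.0400, -0.1000, 0.0700)
velocity change Δv = (0.19200000, -0.03200000, -0.48000000)
F = m·Δv/dt = (1.2000, -0.2000, -3.0000)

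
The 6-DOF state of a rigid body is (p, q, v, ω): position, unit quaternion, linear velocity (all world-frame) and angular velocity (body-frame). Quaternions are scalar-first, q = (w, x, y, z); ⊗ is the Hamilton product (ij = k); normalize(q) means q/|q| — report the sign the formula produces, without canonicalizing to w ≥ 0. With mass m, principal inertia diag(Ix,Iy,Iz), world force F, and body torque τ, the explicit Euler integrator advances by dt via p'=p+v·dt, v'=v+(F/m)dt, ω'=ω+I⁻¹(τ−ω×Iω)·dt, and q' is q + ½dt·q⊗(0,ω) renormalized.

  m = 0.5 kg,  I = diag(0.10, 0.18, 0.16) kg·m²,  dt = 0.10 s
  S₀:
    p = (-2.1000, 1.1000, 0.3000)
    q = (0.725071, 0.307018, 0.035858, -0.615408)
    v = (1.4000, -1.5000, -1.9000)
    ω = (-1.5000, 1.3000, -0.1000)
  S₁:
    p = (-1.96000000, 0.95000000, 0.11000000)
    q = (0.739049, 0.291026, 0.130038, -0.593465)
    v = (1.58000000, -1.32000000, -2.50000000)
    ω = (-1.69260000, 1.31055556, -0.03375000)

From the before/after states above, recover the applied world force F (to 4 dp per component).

Δv = v₁−v₀ = (0.18000000, 0.18000000, -0.60000000)
F = m·Δv/dt = (0.9000, 0.9000, -3.0000)

F = (0.9000, 0.9000, -3.0000)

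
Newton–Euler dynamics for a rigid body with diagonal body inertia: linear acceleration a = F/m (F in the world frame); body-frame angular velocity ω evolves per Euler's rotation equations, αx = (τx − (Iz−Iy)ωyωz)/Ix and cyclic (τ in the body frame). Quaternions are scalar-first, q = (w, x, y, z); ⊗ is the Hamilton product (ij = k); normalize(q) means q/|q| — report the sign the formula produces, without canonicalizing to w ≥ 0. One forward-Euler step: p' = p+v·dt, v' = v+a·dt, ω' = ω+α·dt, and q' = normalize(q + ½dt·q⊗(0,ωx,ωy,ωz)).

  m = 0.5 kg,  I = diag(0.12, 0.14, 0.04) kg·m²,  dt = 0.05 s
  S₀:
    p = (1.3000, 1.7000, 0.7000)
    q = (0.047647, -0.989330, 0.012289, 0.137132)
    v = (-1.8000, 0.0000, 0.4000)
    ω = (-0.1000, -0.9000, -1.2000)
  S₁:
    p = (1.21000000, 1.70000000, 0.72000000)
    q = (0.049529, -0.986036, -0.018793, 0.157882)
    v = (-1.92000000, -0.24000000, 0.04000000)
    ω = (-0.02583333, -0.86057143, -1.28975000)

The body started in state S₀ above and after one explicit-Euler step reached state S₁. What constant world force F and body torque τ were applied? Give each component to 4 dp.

F = (-1.2000, -2.4000, -3.6000)
τ = (0.0700, 0.1200, -0.0700)

velocity change Δv = (-0.12000000, -0.24000000, -0.36000000)
m·(v₁−v₀)/dt = (-1.2000, -2.4000, -3.6000)
rate change Δω = (0.07416667, 0.03942857, -0.08975000)
applied torque τ = (0.0700, 0.1200, -0.0700)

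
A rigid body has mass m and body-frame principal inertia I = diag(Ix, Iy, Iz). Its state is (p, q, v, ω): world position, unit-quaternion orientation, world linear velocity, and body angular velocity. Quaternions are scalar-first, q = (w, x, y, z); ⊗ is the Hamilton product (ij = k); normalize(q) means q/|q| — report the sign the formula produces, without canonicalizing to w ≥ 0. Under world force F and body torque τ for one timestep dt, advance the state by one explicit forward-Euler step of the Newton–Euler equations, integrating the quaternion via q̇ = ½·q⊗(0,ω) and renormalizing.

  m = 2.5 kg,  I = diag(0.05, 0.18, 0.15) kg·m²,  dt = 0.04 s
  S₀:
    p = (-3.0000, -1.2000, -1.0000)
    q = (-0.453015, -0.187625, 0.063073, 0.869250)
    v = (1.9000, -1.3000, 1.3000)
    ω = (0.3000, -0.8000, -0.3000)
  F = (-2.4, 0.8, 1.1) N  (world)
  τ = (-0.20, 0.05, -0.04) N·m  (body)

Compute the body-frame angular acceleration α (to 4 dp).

gyro term ω×Iω = (-0.0072, 0.0090, -0.0312)
angular accel α = (-3.8560, 0.2278, -0.0587)

α = (-3.8560, 0.2278, -0.0587)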